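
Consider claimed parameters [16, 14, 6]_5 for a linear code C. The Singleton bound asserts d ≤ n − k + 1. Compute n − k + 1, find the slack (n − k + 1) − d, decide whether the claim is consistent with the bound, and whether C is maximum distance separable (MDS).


Singleton RHS = n − k + 1 = 3, slack = -3, bound violated (no such code; not MDS).

Singleton bound: d ≤ n − k + 1.
Here n = 16, k = 14, so n − k + 1 = 3.
Given d = 6, check d ≤ 3: NO.
Slack = (n − k + 1) − d = -3.
The slack is negative: d = 6 exceeds n − k + 1 = 3 by 3, so the Singleton bound is violated and no linear [16, 14, 6]_5 code can exist. In particular it is not MDS (MDS requires d = n − k + 1 exactly).
Description: the claimed parameters are [16, 14, 6]_5; such a code would be impossible (violates the Singleton bound).


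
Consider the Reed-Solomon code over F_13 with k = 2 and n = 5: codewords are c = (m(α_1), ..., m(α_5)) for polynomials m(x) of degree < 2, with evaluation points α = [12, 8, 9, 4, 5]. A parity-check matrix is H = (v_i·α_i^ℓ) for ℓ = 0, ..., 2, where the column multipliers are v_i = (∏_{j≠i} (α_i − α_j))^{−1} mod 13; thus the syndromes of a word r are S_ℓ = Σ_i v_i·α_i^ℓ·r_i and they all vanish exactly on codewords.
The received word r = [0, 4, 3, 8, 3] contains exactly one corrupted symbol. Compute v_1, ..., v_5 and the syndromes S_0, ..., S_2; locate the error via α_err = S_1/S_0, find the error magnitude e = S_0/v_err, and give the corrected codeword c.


S = (5, 12, 8), error at position 5, error magnitude e = 9, c = [0, 4, 3, 8, 7].

Step 1: column multipliers v_i = (∏_{j≠i}(α_i − α_j))^{−1} mod 13.
  i = 1 (α = 12): (12−8)(12−9)(12−4)(12−5) = 4·3·8·7 = 672 ≡ 9, so v_1 = 9^{−1} = 3 (mod 13).
  i = 2 (α = 8): (8−12)(8−9)(8−4)(8−5) = (−4)·(−1)·4·3 = 48 ≡ 9, so v_2 = 9^{−1} = 3 (mod 13).
  i = 3 (α = 9): (9−12)(9−8)(9−4)(9−5) = (−3)·1·5·4 = −60 ≡ 5, so v_3 = 5^{−1} = 8 (mod 13).
  i = 4 (α = 4): (4−12)(4−8)(4−9)(4−5) = (−8)·(−4)·(−5)·(−1) = 160 ≡ 4, so v_4 = 4^{−1} = 10 (mod 13).
  i = 5 (α = 5): (5−12)(5−8)(5−9)(5−4) = (−7)·(−3)·(−4)·1 = −84 ≡ 7, so v_5 = 7^{−1} = 2 (mod 13).
  v = [3, 3, 8, 10, 2].
Step 2: syndromes of r = [0, 4, 3, 8, 3] (all sums mod 13).
  S_0 = Σ v_i r_i = 3·0 + 3·4 + 8·3 + 10·8 + 2·3 = 122 ≡ 5.
  S_1 = Σ v_i α_i r_i = 3·12·0 + 3·8·4 + 8·9·3 + 10·4·8 + 2·5·3 = 662 ≡ 12.
  α_i^2 mod 13 = [1, 12, 3, 3, 12].
  S_2 = Σ v_i α_i^2 r_i = 3·1·0 + 3·12·4 + 8·3·3 + 10·3·8 + 2·12·3 = 528 ≡ 8.
  S = (5, 12, 8) ≠ 0, so r is not a codeword (an error is present).
Step 3: locate the error. For a single error e at position i, S_ℓ = v_i·e·α_i^ℓ, so α_err = S_1/S_0.
  S_0^{−1} = 5^{−1} = 8 (mod 13), so α_err = 12·8 = 96 ≡ 5 = α_5. Error position i = 5.
  Consistency check: S_2/S_1 = 8·12 = 96 ≡ 5 = α_err ✓ (single-error assumption holds).
Step 4: error magnitude e = S_0/v_5 = S_0·∏_{j≠5}(α_5 − α_j) = 5·7 = 35 ≡ 9 (mod 13).
Step 5: correct position 5: c_5 = r_5 − e = 3 − 9 ≡ 7 (mod 13). Hence c = [0, 4, 3, 8, 7].
  Check: interpolating c through the α_i gives m(x) = 12 + 12·x (degree < 2) with m(α_i) = c_i for every i, so c is indeed a codeword.


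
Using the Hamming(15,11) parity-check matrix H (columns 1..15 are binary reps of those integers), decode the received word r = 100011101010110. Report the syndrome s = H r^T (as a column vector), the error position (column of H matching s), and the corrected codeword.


s = (0, 1, 0, 0)^T, error position = 4, corrected codeword c = 100111101010110

Compute s = H r^T mod 2 one row at a time:
  s_1 = 0 + 1 + 0 + 1 + 0 + 1 + 1 + 0 = 4 ≡ 0 (mod 2).
  s_2 = 0 + 1 + 1 + 1 + 0 + 1 + 1 + 0 = 5 ≡ 1 (mod 2).
  s_3 = 0 + 0 + 1 + 1 + 0 + 1 + 1 + 0 = 4 ≡ 0 (mod 2).
  s_4 = 1 + 0 + 1 + 1 + 1 + 1 + 1 + 0 = 6 ≡ 0 (mod 2).
s = (0, 1, 0, 0)^T — this equals column 4 of H (binary 0100), so error is at position 4.
Correct: flip bit 4 of r = 100011101010110 to get c = 100111101010110.


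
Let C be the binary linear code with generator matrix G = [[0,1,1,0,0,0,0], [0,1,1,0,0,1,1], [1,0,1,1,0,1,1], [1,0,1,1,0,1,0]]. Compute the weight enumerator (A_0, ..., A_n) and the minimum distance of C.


Weight distribution: A_0 = 1, A_1 = 2, A_2 = 2, A_3 = 4, A_4 = 5, A_5 = 2. Minimum distance d = 1.

Enumerate all 2^4 = 16 messages m ∈ F_2^4.
For each, compute codeword c = mG in F_2^7, then tally its weight.
  m = 0000 → c = 0000000, weight = 0.
  m = 1000 → c = 0110000, weight = 2.
  m = 0100 → c = 0110011, weight = 4.
  m = 1100 → c = 0000011, weight = 2.
  m = 0010 → c = 1011011, weight = 5.
  m = 1010 → c = 1101011, weight = 5.
  m = 0110 → c = 1101000, weight = 3.
  m = 1110 → c = 1011000, weight = 3.
  m = 0001 → c = 1011010, weight = 4.
  m = 1001 → c = 1101010, weight = 4.
  m = 0101 → c = 1101001, weight = 4.
  m = 1101 → c = 1011001, weight = 4.
  m = 0011 → c = 0000001, weight = 1.
  m = 1011 → c = 0110001, weight = 3.
  m = 0111 → c = 0110010, weight = 3.
  m = 1111 → c = 0000010, weight = 1.
Tally weights:
  weight 0: 1 codewords.
  weight 1: 2 codewords.
  weight 2: 2 codewords.
  weight 3: 4 codewords.
  weight 4: 5 codewords.
  weight 5: 2 codewords.
Minimum distance d = smallest w > 0 with A_w > 0 = 1.
Sanity: Σ A_w = 16 = 2^4 = 16 ✓.


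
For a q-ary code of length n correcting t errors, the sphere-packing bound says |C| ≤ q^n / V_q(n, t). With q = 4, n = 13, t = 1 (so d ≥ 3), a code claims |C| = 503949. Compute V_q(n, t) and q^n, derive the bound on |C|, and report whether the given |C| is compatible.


V_q(n, t) = 40, q^n = 67108864, Hamming bound = 1677721, |C| = 503949 ≤ bound (satisfied).

Step 1: Compute V_q(n, t) = Σ_{j=0}^1 C(n, j) (q−1)^j.
  j = 0: C(13,0)·(3)^0 = 1·1 = 1.
  j = 1: C(13,1)·(3)^1 = 13·3 = 39.
  V_q(n, t) = 1 + 39 = 40.
Step 2: q^n = 4^13 = 67108864.
Step 3: Hamming bound ⌊q^n / V_q(n,t)⌋ = ⌊67108864/40⌋ = 1677721.
Step 4: Compare |C| = 503949 to 1677721: satisfied.
The claimed |C| lies below the Hamming bound.


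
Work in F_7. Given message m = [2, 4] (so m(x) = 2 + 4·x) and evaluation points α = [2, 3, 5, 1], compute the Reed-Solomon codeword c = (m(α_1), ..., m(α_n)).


c = [3, 0, 1, 6]

Message polynomial: m(x) = 2 + 4·x (mod 7).
For each evaluation point α_i, compute m(α_i) mod 7:
  α_1 = 2: Horner steps 4 → 3, so m(2) = 3.
  α_2 = 3: Horner steps 4 → 0, so m(3) = 0.
  α_3 = 5: Horner steps 4 → 1, so m(5) = 1.
  α_4 = 1: Horner steps 4 → 6, so m(1) = 6.
Codeword c = [3, 0, 1, 6] ∈ F_7^4.


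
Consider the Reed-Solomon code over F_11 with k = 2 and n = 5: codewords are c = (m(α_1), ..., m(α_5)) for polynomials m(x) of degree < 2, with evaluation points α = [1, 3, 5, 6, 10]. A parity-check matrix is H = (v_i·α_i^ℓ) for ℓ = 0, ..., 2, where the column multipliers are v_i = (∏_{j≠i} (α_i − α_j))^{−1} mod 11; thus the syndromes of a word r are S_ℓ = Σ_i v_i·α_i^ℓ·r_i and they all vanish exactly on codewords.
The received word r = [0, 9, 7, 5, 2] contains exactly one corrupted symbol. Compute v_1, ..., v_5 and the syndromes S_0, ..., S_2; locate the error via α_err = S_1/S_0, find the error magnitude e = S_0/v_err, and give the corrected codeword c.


S = (9, 10, 5), error at position 4, error magnitude e = 10, c = [0, 9, 7, 6, 2].

Step 1: column multipliers v_i = (∏_{j≠i}(α_i − α_j))^{−1} mod 11.
  i = 1 (α = 1): (1−3)(1−5)(1−6)(1−10) = (−2)·(−4)·(−5)·(−9) = 360 ≡ 8, so v_1 = 8^{−1} = 7 (mod 11).
  i = 2 (α = 3): (3−1)(3−5)(3−6)(3−10) = 2·(−2)·(−3)·(−7) = −84 ≡ 4, so v_2 = 4^{−1} = 3 (mod 11).
  i = 3 (α = 5): (5−1)(5−3)(5−6)(5−10) = 4·2·(−1)·(−5) = 40 ≡ 7, so v_3 = 7^{−1} = 8 (mod 11).
  i = 4 (α = 6): (6−1)(6−3)(6−5)(6−10) = 5·3·1·(−4) = −60 ≡ 6, so v_4 = 6^{−1} = 2 (mod 11).
  i = 5 (α = 10): (10−1)(10−3)(10−5)(10−6) = 9·7·5·4 = 1260 ≡ 6, so v_5 = 6^{−1} = 2 (mod 11).
  v = [7, 3, 8, 2, 2].
Step 2: syndromes of r = [0, 9, 7, 5, 2] (all sums mod 11).
  S_0 = Σ v_i r_i = 7·0 + 3·9 + 8·7 + 2·5 + 2·2 = 97 ≡ 9.
  S_1 = Σ v_i α_i r_i = 7·1·0 + 3·3·9 + 8·5·7 + 2·6·5 + 2·10·2 = 461 ≡ 10.
  α_i^2 mod 11 = [1, 9, 3, 3, 1].
  S_2 = Σ v_i α_i^2 r_i = 7·1·0 + 3·9·9 + 8·3·7 + 2·3·5 + 2·1·2 = 445 ≡ 5.
  S = (9, 10, 5) ≠ 0, so r is not a codeword (an error is present).
Step 3: locate the error. For a single error e at position i, S_ℓ = v_i·e·α_i^ℓ, so α_err = S_1/S_0.
  S_0^{−1} = 9^{−1} = 5 (mod 11), so α_err = 10·5 = 50 ≡ 6 = α_4. Error position i = 4.
  Consistency check: S_2/S_1 = 5·10 = 50 ≡ 6 = α_err ✓ (single-error assumption holds).
Step 4: error magnitude e = S_0/v_4 = S_0·∏_{j≠4}(α_4 − α_j) = 9·6 = 54 ≡ 10 (mod 11).
Step 5: correct position 4: c_4 = r_4 − e = 5 − 10 ≡ 6 (mod 11). Hence c = [0, 9, 7, 6, 2].
  Check: interpolating c through the α_i gives m(x) = 1 + 10·x (degree < 2) with m(α_i) = c_i for every i, so c is indeed a codeword.


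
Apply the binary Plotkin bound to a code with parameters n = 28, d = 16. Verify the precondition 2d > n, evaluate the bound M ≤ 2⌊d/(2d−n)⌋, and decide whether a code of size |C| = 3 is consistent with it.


Plotkin bound M ≤ 8; given |C| = 3 ≤ bound (satisfied).

Check applicability: 2d = 32, n = 28.
2d − n = 4 > 0, so Plotkin applies.
Compute d/(2d−n) = 16/4 ≈ 4.0000.
⌊d/(2d−n)⌋ = 4.
Plotkin bound: M ≤ 2·4 = 8.
Given |C| = 3, check: satisfied.
This |C| is below the Plotkin bound.


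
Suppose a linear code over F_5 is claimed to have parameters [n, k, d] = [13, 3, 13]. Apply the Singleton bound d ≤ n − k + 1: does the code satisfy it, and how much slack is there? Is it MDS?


Singleton RHS = n − k + 1 = 11, slack = -2, bound violated (no such code; not MDS).

Singleton bound: d ≤ n − k + 1.
Here n = 13, k = 3, so n − k + 1 = 11.
Given d = 13, check d ≤ 11: NO.
Slack = (n − k + 1) − d = -2.
The slack is negative: d = 13 exceeds n − k + 1 = 11 by 2, so the Singleton bound is violated and no linear [13, 3, 13]_5 code can exist. In particular it is not MDS (MDS requires d = n − k + 1 exactly).
Description: the claimed parameters are [13, 3, 13]_5; such a code would be impossible (violates the Singleton bound).


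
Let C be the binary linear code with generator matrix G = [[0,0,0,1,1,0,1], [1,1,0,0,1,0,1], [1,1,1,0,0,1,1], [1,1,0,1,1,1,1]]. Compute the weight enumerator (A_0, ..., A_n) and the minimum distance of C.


Weight distribution: A_0 = 1, A_2 = 2, A_3 = 6, A_4 = 3, A_5 = 2, A_6 = 2. Minimum distance d = 2.

Enumerate all 2^4 = 16 messages m ∈ F_2^4.
For each, compute codeword c = mG in F_2^7, then tally its weight.
  m = 0000 → c = 0000000, weight = 0.
  m = 1000 → c = 0001101, weight = 3.
  m = 0100 → c = 1100101, weight = 4.
  m = 1100 → c = 1101000, weight = 3.
  m = 0010 → c = 1110011, weight = 5.
  m = 1010 → c = 1111110, weight = 6.
  m = 0110 → c = 0010110, weight = 3.
  m = 1110 → c = 0011011, weight = 4.
  m = 0001 → c = 1101111, weight = 6.
  m = 1001 → c = 1100010, weight = 3.
  m = 0101 → c = 0001010, weight = 2.
  m = 1101 → c = 0000111, weight = 3.
  m = 0011 → c = 0011100, weight = 3.
  m = 1011 → c = 0010001, weight = 2.
  m = 0111 → c = 1111001, weight = 5.
  m = 1111 → c = 1110100, weight = 4.
Tally weights:
  weight 0: 1 codewords.
  weight 2: 2 codewords.
  weight 3: 6 codewords.
  weight 4: 3 codewords.
  weight 5: 2 codewords.
  weight 6: 2 codewords.
Minimum distance d = smallest w > 0 with A_w > 0 = 2.
Sanity: Σ A_w = 16 = 2^4 = 16 ✓.


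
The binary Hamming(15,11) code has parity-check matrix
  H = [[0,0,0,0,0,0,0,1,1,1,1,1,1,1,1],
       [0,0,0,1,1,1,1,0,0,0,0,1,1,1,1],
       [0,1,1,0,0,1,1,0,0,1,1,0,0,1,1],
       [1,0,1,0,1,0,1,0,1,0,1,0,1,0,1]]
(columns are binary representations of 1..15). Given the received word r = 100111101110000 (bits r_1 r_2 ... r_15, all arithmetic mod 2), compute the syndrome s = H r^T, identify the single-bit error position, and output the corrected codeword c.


s = (1, 0, 0, 1)^T, error position = 9, corrected codeword c = 100111100110000

Compute s = H r^T mod 2 one row at a time:
  s_1 = 0 + 1 + 1 + 1 + 0 + 0 + 0 + 0 = 3 ≡ 1 (mod 2).
  s_2 = 1 + 1 + 1 + 1 + 0 + 0 + 0 + 0 = 4 ≡ 0 (mod 2).
  s_3 = 0 + 0 + 1 + 1 + 1 + 1 + 0 + 0 = 4 ≡ 0 (mod 2).
  s_4 = 1 + 0 + 1 + 1 + 1 + 1 + 0 + 0 = 5 ≡ 1 (mod 2).
s = (1, 0, 0, 1)^T — this equals column 9 of H (binary 1001), so error is at position 9.
Correct: flip bit 9 of r = 100111101110000 to get c = 100111100110000.


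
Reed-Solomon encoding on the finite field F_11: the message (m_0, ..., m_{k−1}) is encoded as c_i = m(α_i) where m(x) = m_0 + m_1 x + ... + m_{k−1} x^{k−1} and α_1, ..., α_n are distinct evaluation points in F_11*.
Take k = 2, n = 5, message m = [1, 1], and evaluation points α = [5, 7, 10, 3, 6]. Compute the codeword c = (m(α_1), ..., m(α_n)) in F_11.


c = [6, 8, 0, 4, 7]

Message polynomial: m(x) = 1 + 1·x (mod 11).
For each evaluation point α_i, compute m(α_i) mod 11:
  α_1 = 5: Horner steps 1 → 6, so m(5) = 6.
  α_2 = 7: Horner steps 1 → 8, so m(7) = 8.
  α_3 = 10: Horner steps 1 → 0, so m(10) = 0.
  α_4 = 3: Horner steps 1 → 4, so m(3) = 4.
  α_5 = 6: Horner steps 1 → 7, so m(6) = 7.
Codeword c = [6, 8, 0, 4, 7] ∈ F_11^5.


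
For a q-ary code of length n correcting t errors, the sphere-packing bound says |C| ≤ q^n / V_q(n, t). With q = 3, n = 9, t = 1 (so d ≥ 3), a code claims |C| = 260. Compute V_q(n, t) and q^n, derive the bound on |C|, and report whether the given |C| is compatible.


V_q(n, t) = 19, q^n = 19683, Hamming bound = 1035, |C| = 260 ≤ bound (satisfied).

Step 1: Compute V_q(n, t) = Σ_{j=0}^1 C(n, j) (q−1)^j.
  j = 0: C(9,0)·(2)^0 = 1·1 = 1.
  j = 1: C(9,1)·(2)^1 = 9·2 = 18.
  V_q(n, t) = 1 + 18 = 19.
Step 2: q^n = 3^9 = 19683.
Step 3: Hamming bound ⌊q^n / V_q(n,t)⌋ = ⌊19683/19⌋ = 1035.
Step 4: Compare |C| = 260 to 1035: satisfied.
The claimed |C| lies below the Hamming bound.


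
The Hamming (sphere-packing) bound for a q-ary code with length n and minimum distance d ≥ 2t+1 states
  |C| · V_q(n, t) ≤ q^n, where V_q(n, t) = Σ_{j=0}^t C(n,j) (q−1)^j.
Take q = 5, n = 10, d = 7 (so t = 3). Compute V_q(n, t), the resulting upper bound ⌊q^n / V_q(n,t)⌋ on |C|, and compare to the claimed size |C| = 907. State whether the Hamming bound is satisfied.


V_q(n, t) = 8441, q^n = 9765625, Hamming bound = 1156, |C| = 907 ≤ bound (satisfied).

Step 1: Compute V_q(n, t) = Σ_{j=0}^3 C(n, j) (q−1)^j.
  j = 0: C(10,0)·(4)^0 = 1·1 = 1.
  j = 1: C(10,1)·(4)^1 = 10·4 = 40.
  j = 2: C(10,2)·(4)^2 = 45·16 = 720.
  j = 3: C(10,3)·(4)^3 = 120·64 = 7680.
  V_q(n, t) = 1 + 40 + 720 + 7680 = 8441.
Step 2: q^n = 5^10 = 9765625.
Step 3: Hamming bound ⌊q^n / V_q(n,t)⌋ = ⌊9765625/8441⌋ = 1156.
Step 4: Compare |C| = 907 to 1156: satisfied.
The claimed |C| lies below the Hamming bound.


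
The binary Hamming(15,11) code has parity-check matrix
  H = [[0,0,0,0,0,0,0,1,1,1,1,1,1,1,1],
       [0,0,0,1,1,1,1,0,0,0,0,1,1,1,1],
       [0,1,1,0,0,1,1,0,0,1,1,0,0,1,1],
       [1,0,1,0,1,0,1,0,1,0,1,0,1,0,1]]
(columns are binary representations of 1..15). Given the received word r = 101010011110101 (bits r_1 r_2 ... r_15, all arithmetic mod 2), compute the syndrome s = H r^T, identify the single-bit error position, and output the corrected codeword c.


s = (0, 1, 0, 1)^T, error position = 5, corrected codeword c = 101000011110101

Compute s = H r^T mod 2 one row at a time:
  s_1 = 1 + 1 + 1 + 1 + 0 + 1 + 0 + 1 = 6 ≡ 0 (mod 2).
  s_2 = 0 + 1 + 0 + 0 + 0 + 1 + 0 + 1 = 3 ≡ 1 (mod 2).
  s_3 = 0 + 1 + 0 + 0 + 1 + 1 + 0 + 1 = 4 ≡ 0 (mod 2).
  s_4 = 1 + 1 + 1 + 0 + 1 + 1 + 1 + 1 = 7 ≡ 1 (mod 2).
s = (0, 1, 0, 1)^T — this equals column 5 of H (binary 0101), so error is at position 5.
Correct: flip bit 5 of r = 101010011110101 to get c = 101000011110101.


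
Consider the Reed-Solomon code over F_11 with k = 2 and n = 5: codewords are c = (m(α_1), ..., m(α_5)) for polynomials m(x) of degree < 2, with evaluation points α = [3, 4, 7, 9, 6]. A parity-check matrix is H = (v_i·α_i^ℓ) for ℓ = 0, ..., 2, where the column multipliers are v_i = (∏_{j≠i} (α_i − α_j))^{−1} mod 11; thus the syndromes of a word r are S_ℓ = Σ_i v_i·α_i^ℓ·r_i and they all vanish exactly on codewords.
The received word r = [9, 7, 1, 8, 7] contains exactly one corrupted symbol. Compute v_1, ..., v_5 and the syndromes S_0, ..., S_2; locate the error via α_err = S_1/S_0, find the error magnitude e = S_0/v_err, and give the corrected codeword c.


S = (10, 5, 8), error at position 5, error magnitude e = 4, c = [9, 7, 1, 8, 3].

Step 1: column multipliers v_i = (∏_{j≠i}(α_i − α_j))^{−1} mod 11.
  i = 1 (α = 3): (3−4)(3−7)(3−9)(3−6) = (−1)·(−4)·(−6)·(−3) = 72 ≡ 6, so v_1 = 6^{−1} = 2 (mod 11).
  i = 2 (α = 4): (4−3)(4−7)(4−9)(4−6) = 1·(−3)·(−5)·(−2) = −30 ≡ 3, so v_2 = 3^{−1} = 4 (mod 11).
  i = 3 (α = 7): (7−3)(7−4)(7−9)(7−6) = 4·3·(−2)·1 = −24 ≡ 9, so v_3 = 9^{−1} = 5 (mod 11).
  i = 4 (α = 9): (9−3)(9−4)(9−7)(9−6) = 6·5·2·3 = 180 ≡ 4, so v_4 = 4^{−1} = 3 (mod 11).
  i = 5 (α = 6): (6−3)(6−4)(6−7)(6−9) = 3·2·(−1)·(−3) = 18 ≡ 7, so v_5 = 7^{−1} = 8 (mod 11).
  v = [2, 4, 5, 3, 8].
Step 2: syndromes of r = [9, 7, 1, 8, 7] (all sums mod 11).
  S_0 = Σ v_i r_i = 2·9 + 4·7 + 5·1 + 3·8 + 8·7 = 131 ≡ 10.
  S_1 = Σ v_i α_i r_i = 2·3·9 + 4·4·7 + 5·7·1 + 3·9·8 + 8·6·7 = 753 ≡ 5.
  α_i^2 mod 11 = [9, 5, 5, 4, 3].
  S_2 = Σ v_i α_i^2 r_i = 2·9·9 + 4·5·7 + 5·5·1 + 3·4·8 + 8·3·7 = 591 ≡ 8.
  S = (10, 5, 8) ≠ 0, so r is not a codeword (an error is present).
Step 3: locate the error. For a single error e at position i, S_ℓ = v_i·e·α_i^ℓ, so α_err = S_1/S_0.
  S_0^{−1} = 10^{−1} = 10 (mod 11), so α_err = 5·10 = 50 ≡ 6 = α_5. Error position i = 5.
  Consistency check: S_2/S_1 = 8·9 = 72 ≡ 6 = α_err ✓ (single-error assumption holds).
Step 4: error magnitude e = S_0/v_5 = S_0·∏_{j≠5}(α_5 − α_j) = 10·7 = 70 ≡ 4 (mod 11).
Step 5: correct position 5: c_5 = r_5 − e = 7 − 4 ≡ 3 (mod 11). Hence c = [9, 7, 1, 8, 3].
  Check: interpolating c through the α_i gives m(x) = 4 + 9·x (degree < 2) with m(α_i) = c_i for every i, so c is indeed a codeword.


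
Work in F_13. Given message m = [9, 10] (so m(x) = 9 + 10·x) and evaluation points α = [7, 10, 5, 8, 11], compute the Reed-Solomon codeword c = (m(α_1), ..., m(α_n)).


c = [1, 5, 7, 11, 2]

Message polynomial: m(x) = 9 + 10·x (mod 13).
For each evaluation point α_i, compute m(α_i) mod 13:
  α_1 = 7: Horner steps 10 → 1, so m(7) = 1.
  α_2 = 10: Horner steps 10 → 5, so m(10) = 5.
  α_3 = 5: Horner steps 10 → 7, so m(5) = 7.
  α_4 = 8: Horner steps 10 → 11, so m(8) = 11.
  α_5 = 11: Horner steps 10 → 2, so m(11) = 2.
Codeword c = [1, 5, 7, 11, 2] ∈ F_13^5.


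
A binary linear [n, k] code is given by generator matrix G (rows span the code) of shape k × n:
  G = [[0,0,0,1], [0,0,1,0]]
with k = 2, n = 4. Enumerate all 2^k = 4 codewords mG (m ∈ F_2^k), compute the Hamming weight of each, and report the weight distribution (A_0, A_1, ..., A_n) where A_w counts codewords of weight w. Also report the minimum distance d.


Weight distribution: A_0 = 1, A_1 = 2, A_2 = 1. Minimum distance d = 1.

Enumerate all 2^2 = 4 messages m ∈ F_2^2.
For each, compute codeword c = mG in F_2^4, then tally its weight.
  m = 00 → c = 0000, weight = 0.
  m = 10 → c = 0001, weight = 1.
  m = 01 → c = 0010, weight = 1.
  m = 11 → c = 0011, weight = 2.
Tally weights:
  weight 0: 1 codewords.
  weight 1: 2 codewords.
  weight 2: 1 codewords.
Minimum distance d = smallest w > 0 with A_w > 0 = 1.
Sanity: Σ A_w = 4 = 2^2 = 4 ✓.


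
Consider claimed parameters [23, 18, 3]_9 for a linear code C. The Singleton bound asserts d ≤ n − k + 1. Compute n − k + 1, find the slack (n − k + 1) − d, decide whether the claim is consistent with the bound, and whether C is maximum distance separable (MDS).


Singleton RHS = n − k + 1 = 6, slack = 3, bound satisfied, not MDS.

Singleton bound: d ≤ n − k + 1.
Here n = 23, k = 18, so n − k + 1 = 6.
Given d = 3, check d ≤ 6: YES.
Slack = (n − k + 1) − d = 3.
The code is NOT MDS (slack = 3 > 0).
Description: the claimed parameters are [23, 18, 3]_9; such a code would be non-MDS.


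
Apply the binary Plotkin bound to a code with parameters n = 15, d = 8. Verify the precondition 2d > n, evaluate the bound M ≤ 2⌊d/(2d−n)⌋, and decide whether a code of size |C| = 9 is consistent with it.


Plotkin bound M ≤ 16; given |C| = 9 ≤ bound (satisfied).

Check applicability: 2d = 16, n = 15.
2d − n = 1 > 0, so Plotkin applies.
Compute d/(2d−n) = 8/1 ≈ 8.0000.
⌊d/(2d−n)⌋ = 8.
Plotkin bound: M ≤ 2·8 = 16.
Given |C| = 9, check: satisfied.
This |C| is below the Plotkin bound.


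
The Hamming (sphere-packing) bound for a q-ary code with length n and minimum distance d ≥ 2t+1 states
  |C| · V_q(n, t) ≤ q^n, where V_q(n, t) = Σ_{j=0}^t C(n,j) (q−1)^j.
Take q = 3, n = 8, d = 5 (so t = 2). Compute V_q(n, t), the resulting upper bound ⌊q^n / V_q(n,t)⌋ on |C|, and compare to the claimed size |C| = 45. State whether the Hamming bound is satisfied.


V_q(n, t) = 129, q^n = 6561, Hamming bound = 50, |C| = 45 ≤ bound (satisfied).

Step 1: Compute V_q(n, t) = Σ_{j=0}^2 C(n, j) (q−1)^j.
  j = 0: C(8,0)·(2)^0 = 1·1 = 1.
  j = 1: C(8,1)·(2)^1 = 8·2 = 16.
  j = 2: C(8,2)·(2)^2 = 28·4 = 112.
  V_q(n, t) = 1 + 16 + 112 = 129.
Step 2: q^n = 3^8 = 6561.
Step 3: Hamming bound ⌊q^n / V_q(n,t)⌋ = ⌊6561/129⌋ = 50.
Step 4: Compare |C| = 45 to 50: satisfied.
The claimed |C| lies below the Hamming bound.


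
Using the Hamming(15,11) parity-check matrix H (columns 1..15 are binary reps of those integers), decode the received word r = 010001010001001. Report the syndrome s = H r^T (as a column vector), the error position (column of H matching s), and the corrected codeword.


s = (1, 1, 1, 1)^T, error position = 15, corrected codeword c = 010001010001000

Compute s = H r^T mod 2 one row at a time:
  s_1 = 1 + 0 + 0 + 0 + 1 + 0 + 0 + 1 = 3 ≡ 1 (mod 2).
  s_2 = 0 + 0 + 1 + 0 + 1 + 0 + 0 + 1 = 3 ≡ 1 (mod 2).
  s_3 = 1 + 0 + 1 + 0 + 0 + 0 + 0 + 1 = 3 ≡ 1 (mod 2).
  s_4 = 0 + 0 + 0 + 0 + 0 + 0 + 0 + 1 = 1 ≡ 1 (mod 2).
s = (1, 1, 1, 1)^T — this equals column 15 of H (binary 1111), so error is at position 15.
Correct: flip bit 15 of r = 010001010001001 to get c = 010001010001000.


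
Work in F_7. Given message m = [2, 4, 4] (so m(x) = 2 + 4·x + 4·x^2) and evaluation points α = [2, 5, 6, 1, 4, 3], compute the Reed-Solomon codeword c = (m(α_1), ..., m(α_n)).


c = [5, 3, 2, 3, 5, 1]

Message polynomial: m(x) = 2 + 4·x + 4·x^2 (mod 7).
For each evaluation point α_i, compute m(α_i) mod 7:
  α_1 = 2: Horner steps 4 → 5 → 5, so m(2) = 5.
  α_2 = 5: Horner steps 4 → 3 → 3, so m(5) = 3.
  α_3 = 6: Horner steps 4 → 0 → 2, so m(6) = 2.
  α_4 = 1: Horner steps 4 → 1 → 3, so m(1) = 3.
  α_5 = 4: Horner steps 4 → 6 → 5, so m(4) = 5.
  α_6 = 3: Horner steps 4 → 2 → 1, so m(3) = 1.
Codeword c = [5, 3, 2, 3, 5, 1] ∈ F_7^6.


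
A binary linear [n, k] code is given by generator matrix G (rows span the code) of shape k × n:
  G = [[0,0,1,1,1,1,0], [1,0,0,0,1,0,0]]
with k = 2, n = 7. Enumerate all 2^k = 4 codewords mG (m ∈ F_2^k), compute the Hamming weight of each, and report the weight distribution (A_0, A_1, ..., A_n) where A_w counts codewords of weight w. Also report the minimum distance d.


Weight distribution: A_0 = 1, A_2 = 1, A_4 = 2. Minimum distance d = 2.

Enumerate all 2^2 = 4 messages m ∈ F_2^2.
For each, compute codeword c = mG in F_2^7, then tally its weight.
  m = 00 → c = 0000000, weight = 0.
  m = 10 → c = 0011110, weight = 4.
  m = 01 → c = 1000100, weight = 2.
  m = 11 → c = 1011010, weight = 4.
Tally weights:
  weight 0: 1 codewords.
  weight 2: 1 codewords.
  weight 4: 2 codewords.
Minimum distance d = smallest w > 0 with A_w > 0 = 2.
Sanity: Σ A_w = 4 = 2^2 = 4 ✓.


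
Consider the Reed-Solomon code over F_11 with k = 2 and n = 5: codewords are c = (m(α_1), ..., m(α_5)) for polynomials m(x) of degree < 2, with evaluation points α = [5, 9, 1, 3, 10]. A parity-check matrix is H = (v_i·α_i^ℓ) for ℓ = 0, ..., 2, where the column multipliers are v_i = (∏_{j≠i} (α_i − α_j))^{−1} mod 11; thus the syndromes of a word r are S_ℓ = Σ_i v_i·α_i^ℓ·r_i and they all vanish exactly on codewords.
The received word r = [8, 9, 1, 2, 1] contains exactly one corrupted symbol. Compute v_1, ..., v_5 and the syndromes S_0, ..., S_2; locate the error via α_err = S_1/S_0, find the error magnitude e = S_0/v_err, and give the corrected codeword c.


S = (4, 4, 4), error at position 3, error magnitude e = 5, c = [8, 9, 7, 2, 1].

Step 1: column multipliers v_i = (∏_{j≠i}(α_i − α_j))^{−1} mod 11.
  i = 1 (α = 5): (5−9)(5−1)(5−3)(5−10) = (−4)·4·2·(−5) = 160 ≡ 6, so v_1 = 6^{−1} = 2 (mod 11).
  i = 2 (α = 9): (9−5)(9−1)(9−3)(9−10) = 4·8·6·(−1) = −192 ≡ 6, so v_2 = 6^{−1} = 2 (mod 11).
  i = 3 (α = 1): (1−5)(1−9)(1−3)(1−10) = (−4)·(−8)·(−2)·(−9) = 576 ≡ 4, so v_3 = 4^{−1} = 3 (mod 11).
  i = 4 (α = 3): (3−5)(3−9)(3−1)(3−10) = (−2)·(−6)·2·(−7) = −168 ≡ 8, so v_4 = 8^{−1} = 7 (mod 11).
  i = 5 (α = 10): (10−5)(10−9)(10−1)(10−3) = 5·1·9·7 = 315 ≡ 7, so v_5 = 7^{−1} = 8 (mod 11).
  v = [2, 2, 3, 7, 8].
Step 2: syndromes of r = [8, 9, 1, 2, 1] (all sums mod 11).
  S_0 = Σ v_i r_i = 2·8 + 2·9 + 3·1 + 7·2 + 8·1 = 59 ≡ 4.
  S_1 = Σ v_i α_i r_i = 2·5·8 + 2·9·9 + 3·1·1 + 7·3·2 + 8·10·1 = 367 ≡ 4.
  α_i^2 mod 11 = [3, 4, 1, 9, 1].
  S_2 = Σ v_i α_i^2 r_i = 2·3·8 + 2·4·9 + 3·1·1 + 7·9·2 + 8·1·1 = 257 ≡ 4.
  S = (4, 4, 4) ≠ 0, so r is not a codeword (an error is present).
Step 3: locate the error. For a single error e at position i, S_ℓ = v_i·e·α_i^ℓ, so α_err = S_1/S_0.
  S_0^{−1} = 4^{−1} = 3 (mod 11), so α_err = 4·3 = 12 ≡ 1 = α_3. Error position i = 3.
  Consistency check: S_2/S_1 = 4·3 = 12 ≡ 1 = α_err ✓ (single-error assumption holds).
Step 4: error magnitude e = S_0/v_3 = S_0·∏_{j≠3}(α_3 − α_j) = 4·4 = 16 ≡ 5 (mod 11).
Step 5: correct position 3: c_3 = r_3 − e = 1 − 5 ≡ 7 (mod 11). Hence c = [8, 9, 7, 2, 1].
  Check: interpolating c through the α_i gives m(x) = 4 + 3·x (degree < 2) with m(α_i) = c_i for every i, so c is indeed a codeword.


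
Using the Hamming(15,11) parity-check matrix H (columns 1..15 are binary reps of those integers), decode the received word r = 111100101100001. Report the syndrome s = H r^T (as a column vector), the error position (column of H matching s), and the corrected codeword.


s = (1, 1, 1, 1)^T, error position = 15, corrected codeword c = 111100101100000

Compute s = H r^T mod 2 one row at a time:
  s_1 = 0 + 1 + 1 + 0 + 0 + 0 + 0 + 1 = 3 ≡ 1 (mod 2).
  s_2 = 1 + 0 + 0 + 1 + 0 + 0 + 0 + 1 = 3 ≡ 1 (mod 2).
  s_3 = 1 + 1 + 0 + 1 + 1 + 0 + 0 + 1 = 5 ≡ 1 (mod 2).
  s_4 = 1 + 1 + 0 + 1 + 1 + 0 + 0 + 1 = 5 ≡ 1 (mod 2).
s = (1, 1, 1, 1)^T — this equals column 15 of H (binary 1111), so error is at position 15.
Correct: flip bit 15 of r = 111100101100001 to get c = 111100101100000.


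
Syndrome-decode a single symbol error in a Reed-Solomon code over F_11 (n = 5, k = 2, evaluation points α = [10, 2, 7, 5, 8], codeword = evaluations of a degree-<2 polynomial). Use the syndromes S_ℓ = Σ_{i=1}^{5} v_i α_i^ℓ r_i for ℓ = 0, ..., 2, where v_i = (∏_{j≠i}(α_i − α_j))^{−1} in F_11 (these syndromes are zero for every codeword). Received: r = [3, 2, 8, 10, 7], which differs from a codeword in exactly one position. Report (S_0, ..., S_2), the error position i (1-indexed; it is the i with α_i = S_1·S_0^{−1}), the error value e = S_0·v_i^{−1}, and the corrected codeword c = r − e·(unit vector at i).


S = (1, 10, 1), error at position 1, error magnitude e = 9, c = [5, 2, 8, 10, 7].

Step 1: column multipliers v_i = (∏_{j≠i}(α_i − α_j))^{−1} mod 11.
  i = 1 (α = 10): (10−2)(10−7)(10−5)(10−8) = 8·3·5·2 = 240 ≡ 9, so v_1 = 9^{−1} = 5 (mod 11).
  i = 2 (α = 2): (2−10)(2−7)(2−5)(2−8) = (−8)·(−5)·(−3)·(−6) = 720 ≡ 5, so v_2 = 5^{−1} = 9 (mod 11).
  i = 3 (α = 7): (7−10)(7−2)(7−5)(7−8) = (−3)·5·2·(−1) = 30 ≡ 8, so v_3 = 8^{−1} = 7 (mod 11).
  i = 4 (α = 5): (5−10)(5−2)(5−7)(5−8) = (−5)·3·(−2)·(−3) = −90 ≡ 9, so v_4 = 9^{−1} = 5 (mod 11).
  i = 5 (α = 8): (8−10)(8−2)(8−7)(8−5) = (−2)·6·1·3 = −36 ≡ 8, so v_5 = 8^{−1} = 7 (mod 11).
  v = [5, 9, 7, 5, 7].
Step 2: syndromes of r = [3, 2, 8, 10, 7] (all sums mod 11).
  S_0 = Σ v_i r_i = 5·3 + 9·2 + 7·8 + 5·10 + 7·7 = 188 ≡ 1.
  S_1 = Σ v_i α_i r_i = 5·10·3 + 9·2·2 + 7·7·8 + 5·5·10 + 7·8·7 = 1220 ≡ 10.
  α_i^2 mod 11 = [1, 4, 5, 3, 9].
  S_2 = Σ v_i α_i^2 r_i = 5·1·3 + 9·4·2 + 7·5·8 + 5·3·10 + 7·9·7 = 958 ≡ 1.
  S = (1, 10, 1) ≠ 0, so r is not a codeword (an error is present).
Step 3: locate the error. For a single error e at position i, S_ℓ = v_i·e·α_i^ℓ, so α_err = S_1/S_0.
  S_0^{−1} = 1^{−1} = 1 (mod 11), so α_err = 10·1 = 10 ≡ 10 = α_1. Error position i = 1.
  Consistency check: S_2/S_1 = 1·10 = 10 ≡ 10 = α_err ✓ (single-error assumption holds).
Step 4: error magnitude e = S_0/v_1 = S_0·∏_{j≠1}(α_1 − α_j) = 1·9 = 9 ≡ 9 (mod 11).
Step 5: correct position 1: c_1 = r_1 − e = 3 − 9 ≡ 5 (mod 11). Hence c = [5, 2, 8, 10, 7].
  Check: interpolating c through the α_i gives m(x) = 4 + 10·x (degree < 2) with m(α_i) = c_i for every i, so c is indeed a codeword.


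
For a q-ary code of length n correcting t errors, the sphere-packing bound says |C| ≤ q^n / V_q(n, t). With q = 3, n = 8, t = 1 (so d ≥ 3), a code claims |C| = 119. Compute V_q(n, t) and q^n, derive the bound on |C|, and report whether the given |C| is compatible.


V_q(n, t) = 17, q^n = 6561, Hamming bound = 385, |C| = 119 ≤ bound (satisfied).

Step 1: Compute V_q(n, t) = Σ_{j=0}^1 C(n, j) (q−1)^j.
  j = 0: C(8,0)·(2)^0 = 1·1 = 1.
  j = 1: C(8,1)·(2)^1 = 8·2 = 16.
  V_q(n, t) = 1 + 16 = 17.
Step 2: q^n = 3^8 = 6561.
Step 3: Hamming bound ⌊q^n / V_q(n,t)⌋ = ⌊6561/17⌋ = 385.
Step 4: Compare |C| = 119 to 385: satisfied.
The claimed |C| lies below the Hamming bound.


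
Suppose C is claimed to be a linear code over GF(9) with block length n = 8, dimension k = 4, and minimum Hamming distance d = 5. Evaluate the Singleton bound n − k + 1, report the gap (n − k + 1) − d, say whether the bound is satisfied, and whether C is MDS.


Singleton RHS = n − k + 1 = 5, slack = 0, bound satisfied, MDS.

Singleton bound: d ≤ n − k + 1.
Here n = 8, k = 4, so n − k + 1 = 5.
Given d = 5, check d ≤ 5: YES.
Slack = (n − k + 1) − d = 0.
The code is MDS (slack = 0).
Description: the claimed parameters are [8, 4, 5]_9; such a code would be MDS (meets Singleton bound).


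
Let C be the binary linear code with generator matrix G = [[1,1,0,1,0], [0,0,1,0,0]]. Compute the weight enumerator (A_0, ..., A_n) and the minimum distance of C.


Weight distribution: A_0 = 1, A_1 = 1, A_3 = 1, A_4 = 1. Minimum distance d = 1.

Enumerate all 2^2 = 4 messages m ∈ F_2^2.
For each, compute codeword c = mG in F_2^5, then tally its weight.
  m = 00 → c = 00000, weight = 0.
  m = 10 → c = 11010, weight = 3.
  m = 01 → c = 00100, weight = 1.
  m = 11 → c = 11110, weight = 4.
Tally weights:
  weight 0: 1 codewords.
  weight 1: 1 codewords.
  weight 3: 1 codewords.
  weight 4: 1 codewords.
Minimum distance d = smallest w > 0 with A_w > 0 = 1.
Sanity: Σ A_w = 4 = 2^2 = 4 ✓.


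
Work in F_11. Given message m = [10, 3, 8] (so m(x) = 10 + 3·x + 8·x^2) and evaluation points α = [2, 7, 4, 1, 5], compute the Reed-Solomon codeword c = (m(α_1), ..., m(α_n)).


c = [4, 5, 7, 10, 5]

Message polynomial: m(x) = 10 + 3·x + 8·x^2 (mod 11).
For each evaluation point α_i, compute m(α_i) mod 11:
  α_1 = 2: Horner steps 8 → 8 → 4, so m(2) = 4.
  α_2 = 7: Horner steps 8 → 4 → 5, so m(7) = 5.
  α_3 = 4: Horner steps 8 → 2 → 7, so m(4) = 7.
  α_4 = 1: Horner steps 8 → 0 → 10, so m(1) = 10.
  α_5 = 5: Horner steps 8 → 10 → 5, so m(5) = 5.
Codeword c = [4, 5, 7, 10, 5] ∈ F_11^5.


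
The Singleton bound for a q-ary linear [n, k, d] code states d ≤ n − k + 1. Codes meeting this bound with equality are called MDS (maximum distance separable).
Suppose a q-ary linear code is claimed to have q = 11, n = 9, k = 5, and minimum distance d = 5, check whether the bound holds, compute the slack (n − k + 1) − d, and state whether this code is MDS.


Singleton RHS = n − k + 1 = 5, slack = 0, bound satisfied, MDS.

Singleton bound: d ≤ n − k + 1.
Here n = 9, k = 5, so n − k + 1 = 5.
Given d = 5, check d ≤ 5: YES.
Slack = (n − k + 1) − d = 0.
The code is MDS (slack = 0).
Description: the claimed parameters are [9, 5, 5]_11; such a code would be MDS (meets Singleton bound).


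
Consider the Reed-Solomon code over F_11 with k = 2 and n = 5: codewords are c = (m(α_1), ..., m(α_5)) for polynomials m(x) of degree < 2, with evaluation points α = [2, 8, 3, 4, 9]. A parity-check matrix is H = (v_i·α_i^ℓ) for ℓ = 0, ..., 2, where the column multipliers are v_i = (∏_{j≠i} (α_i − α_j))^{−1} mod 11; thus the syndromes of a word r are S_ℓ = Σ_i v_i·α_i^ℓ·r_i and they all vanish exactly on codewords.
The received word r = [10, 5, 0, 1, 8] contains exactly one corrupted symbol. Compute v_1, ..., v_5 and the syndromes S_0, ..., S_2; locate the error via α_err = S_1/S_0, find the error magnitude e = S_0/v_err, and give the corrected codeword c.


S = (2, 7, 8), error at position 5, error magnitude e = 2, c = [10, 5, 0, 1, 6].

Step 1: column multipliers v_i = (∏_{j≠i}(α_i − α_j))^{−1} mod 11.
  i = 1 (α = 2): (2−8)(2−3)(2−4)(2−9) = (−6)·(−1)·(−2)·(−7) = 84 ≡ 7, so v_1 = 7^{−1} = 8 (mod 11).
  i = 2 (α = 8): (8−2)(8−3)(8−4)(8−9) = 6·5·4·(−1) = −120 ≡ 1, so v_2 = 1^{−1} = 1 (mod 11).
  i = 3 (α = 3): (3−2)(3−8)(3−4)(3−9) = 1·(−5)·(−1)·(−6) = −30 ≡ 3, so v_3 = 3^{−1} = 4 (mod 11).
  i = 4 (α = 4): (4−2)(4−8)(4−3)(4−9) = 2·(−4)·1·(−5) = 40 ≡ 7, so v_4 = 7^{−1} = 8 (mod 11).
  i = 5 (α = 9): (9−2)(9−8)(9−3)(9−4) = 7·1·6·5 = 210 ≡ 1, so v_5 = 1^{−1} = 1 (mod 11).
  v = [8, 1, 4, 8, 1].
Step 2: syndromes of r = [10, 5, 0, 1, 8] (all sums mod 11).
  S_0 = Σ v_i r_i = 8·10 + 1·5 + 4·0 + 8·1 + 1·8 = 101 ≡ 2.
  S_1 = Σ v_i α_i r_i = 8·2·10 + 1·8·5 + 4·3·0 + 8·4·1 + 1·9·8 = 304 ≡ 7.
  α_i^2 mod 11 = [4, 9, 9, 5, 4].
  S_2 = Σ v_i α_i^2 r_i = 8·4·10 + 1·9·5 + 4·9·0 + 8·5·1 + 1·4·8 = 437 ≡ 8.
  S = (2, 7, 8) ≠ 0, so r is not a codeword (an error is present).
Step 3: locate the error. For a single error e at position i, S_ℓ = v_i·e·α_i^ℓ, so α_err = S_1/S_0.
  S_0^{−1} = 2^{−1} = 6 (mod 11), so α_err = 7·6 = 42 ≡ 9 = α_5. Error position i = 5.
  Consistency check: S_2/S_1 = 8·8 = 64 ≡ 9 = α_err ✓ (single-error assumption holds).
Step 4: error magnitude e = S_0/v_5 = S_0·∏_{j≠5}(α_5 − α_j) = 2·1 = 2 ≡ 2 (mod 11).
Step 5: correct position 5: c_5 = r_5 − e = 8 − 2 ≡ 6 (mod 11). Hence c = [10, 5, 0, 1, 6].
  Check: interpolating c through the α_i gives m(x) = 8 + 1·x (degree < 2) with m(α_i) = c_i for every i, so c is indeed a codeword.


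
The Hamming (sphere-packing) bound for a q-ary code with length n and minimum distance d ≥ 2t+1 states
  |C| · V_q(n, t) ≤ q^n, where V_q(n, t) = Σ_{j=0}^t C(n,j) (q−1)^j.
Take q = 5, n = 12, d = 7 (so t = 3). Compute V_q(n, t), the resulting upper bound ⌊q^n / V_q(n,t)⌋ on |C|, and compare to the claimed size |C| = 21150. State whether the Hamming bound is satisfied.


V_q(n, t) = 15185, q^n = 244140625, Hamming bound = 16077, |C| = 21150 > bound (violated).

Step 1: Compute V_q(n, t) = Σ_{j=0}^3 C(n, j) (q−1)^j.
  j = 0: C(12,0)·(4)^0 = 1·1 = 1.
  j = 1: C(12,1)·(4)^1 = 12·4 = 48.
  j = 2: C(12,2)·(4)^2 = 66·16 = 1056.
  j = 3: C(12,3)·(4)^3 = 220·64 = 14080.
  V_q(n, t) = 1 + 48 + 1056 + 14080 = 15185.
Step 2: q^n = 5^12 = 244140625.
Step 3: Hamming bound ⌊q^n / V_q(n,t)⌋ = ⌊244140625/15185⌋ = 16077.
Step 4: Compare |C| = 21150 to 16077: violated.
The claimed |C| lies above the Hamming bound, so no 5-ary code of length 12 with d ≥ 7 can have 21150 codewords.


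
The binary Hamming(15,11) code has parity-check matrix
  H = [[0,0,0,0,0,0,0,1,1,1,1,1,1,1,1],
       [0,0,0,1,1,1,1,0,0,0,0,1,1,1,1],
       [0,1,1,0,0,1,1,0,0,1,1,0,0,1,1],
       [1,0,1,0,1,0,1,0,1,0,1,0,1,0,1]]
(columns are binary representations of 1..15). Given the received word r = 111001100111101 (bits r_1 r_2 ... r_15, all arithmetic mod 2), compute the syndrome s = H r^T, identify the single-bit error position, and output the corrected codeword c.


s = (1, 1, 1, 0)^T, error position = 14, corrected codeword c = 111001100111111

Compute s = H r^T mod 2 one row at a time:
  s_1 = 0 + 0 + 1 + 1 + 1 + 1 + 0 + 1 = 5 ≡ 1 (mod 2).
  s_2 = 0 + 0 + 1 + 1 + 1 + 1 + 0 + 1 = 5 ≡ 1 (mod 2).
  s_3 = 1 + 1 + 1 + 1 + 1 + 1 + 0 + 1 = 7 ≡ 1 (mod 2).
  s_4 = 1 + 1 + 0 + 1 + 0 + 1 + 1 + 1 = 6 ≡ 0 (mod 2).
s = (1, 1, 1, 0)^T — this equals column 14 of H (binary 1110), so error is at position 14.
Correct: flip bit 14 of r = 111001100111101 to get c = 111001100111111.


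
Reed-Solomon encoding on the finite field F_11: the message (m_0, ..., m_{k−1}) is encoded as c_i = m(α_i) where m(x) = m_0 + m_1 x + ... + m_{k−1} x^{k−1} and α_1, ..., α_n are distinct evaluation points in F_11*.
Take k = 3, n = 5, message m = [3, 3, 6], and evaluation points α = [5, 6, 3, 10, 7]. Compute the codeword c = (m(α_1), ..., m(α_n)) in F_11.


c = [3, 6, 0, 6, 10]

Message polynomial: m(x) = 3 + 3·x + 6·x^2 (mod 11).
For each evaluation point α_i, compute m(α_i) mod 11:
  α_1 = 5: Horner steps 6 → 0 → 3, so m(5) = 3.
  α_2 = 6: Horner steps 6 → 6 → 6, so m(6) = 6.
  α_3 = 3: Horner steps 6 → 10 → 0, so m(3) = 0.
  α_4 = 10: Horner steps 6 → 8 → 6, so m(10) = 6.
  α_5 = 7: Horner steps 6 → 1 → 10, so m(7) = 10.
Codeword c = [3, 6, 0, 6, 10] ∈ F_11^5.


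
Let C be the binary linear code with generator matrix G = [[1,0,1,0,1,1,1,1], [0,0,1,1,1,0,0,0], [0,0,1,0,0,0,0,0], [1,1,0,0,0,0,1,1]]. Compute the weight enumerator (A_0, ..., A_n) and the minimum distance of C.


Weight distribution: A_0 = 1, A_1 = 1, A_2 = 1, A_3 = 3, A_4 = 3, A_5 = 3, A_6 = 3, A_7 = 1. Minimum distance d = 1.

Enumerate all 2^4 = 16 messages m ∈ F_2^4.
For each, compute codeword c = mG in F_2^8, then tally its weight.
  m = 0000 → c = 00000000, weight = 0.
  m = 1000 → c = 10101111, weight = 6.
  m = 0100 → c = 00111000, weight = 3.
  m = 1100 → c = 10010111, weight = 5.
  m = 0010 → c = 00100000, weight = 1.
  m = 1010 → c = 10001111, weight = 5.
  m = 0110 → c = 00011000, weight = 2.
  m = 1110 → c = 10110111, weight = 6.
  m = 0001 → c = 11000011, weight = 4.
  m = 1001 → c = 01101100, weight = 4.
  m = 0101 → c = 11111011, weight = 7.
  m = 1101 → c = 01010100, weight = 3.
  m = 0011 → c = 11100011, weight = 5.
  m = 1011 → c = 01001100, weight = 3.
  m = 0111 → c = 11011011, weight = 6.
  m = 1111 → c = 01110100, weight = 4.
Tally weights:
  weight 0: 1 codewords.
  weight 1: 1 codewords.
  weight 2: 1 codewords.
  weight 3: 3 codewords.
  weight 4: 3 codewords.
  weight 5: 3 codewords.
  weight 6: 3 codewords.
  weight 7: 1 codewords.
Minimum distance d = smallest w > 0 with A_w > 0 = 1.
Sanity: Σ A_w = 16 = 2^4 = 16 ✓.


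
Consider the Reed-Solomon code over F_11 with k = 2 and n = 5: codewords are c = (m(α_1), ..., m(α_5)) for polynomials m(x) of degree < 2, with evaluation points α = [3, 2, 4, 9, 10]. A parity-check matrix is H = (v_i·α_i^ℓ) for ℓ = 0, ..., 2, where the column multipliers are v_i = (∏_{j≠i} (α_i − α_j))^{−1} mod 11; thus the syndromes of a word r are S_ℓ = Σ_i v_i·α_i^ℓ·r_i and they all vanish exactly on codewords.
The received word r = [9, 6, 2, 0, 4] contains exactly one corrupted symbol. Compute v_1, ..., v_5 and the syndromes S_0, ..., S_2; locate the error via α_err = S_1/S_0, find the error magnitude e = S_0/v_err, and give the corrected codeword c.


S = (6, 1, 2), error at position 2, error magnitude e = 1, c = [9, 5, 2, 0, 4].

Step 1: column multipliers v_i = (∏_{j≠i}(α_i − α_j))^{−1} mod 11.
  i = 1 (α = 3): (3−2)(3−4)(3−9)(3−10) = 1·(−1)·(−6)·(−7) = −42 ≡ 2, so v_1 = 2^{−1} = 6 (mod 11).
  i = 2 (α = 2): (2−3)(2−4)(2−9)(2−10) = (−1)·(−2)·(−7)·(−8) = 112 ≡ 2, so v_2 = 2^{−1} = 6 (mod 11).
  i = 3 (α = 4): (4−3)(4−2)(4−9)(4−10) = 1·2·(−5)·(−6) = 60 ≡ 5, so v_3 = 5^{−1} = 9 (mod 11).
  i = 4 (α = 9): (9−3)(9−2)(9−4)(9−10) = 6·7·5·(−1) = −210 ≡ 10, so v_4 = 10^{−1} = 10 (mod 11).
  i = 5 (α = 10): (10−3)(10−2)(10−4)(10−9) = 7·8·6·1 = 336 ≡ 6, so v_5 = 6^{−1} = 2 (mod 11).
  v = [6, 6, 9, 10, 2].
Step 2: syndromes of r = [9, 6, 2, 0, 4] (all sums mod 11).
  S_0 = Σ v_i r_i = 6·9 + 6·6 + 9·2 + 10·0 + 2·4 = 116 ≡ 6.
  S_1 = Σ v_i α_i r_i = 6·3·9 + 6·2·6 + 9·4·2 + 10·9·0 + 2·10·4 = 386 ≡ 1.
  α_i^2 mod 11 = [9, 4, 5, 4, 1].
  S_2 = Σ v_i α_i^2 r_i = 6·9·9 + 6·4·6 + 9·5·2 + 10·4·0 + 2·1·4 = 728 ≡ 2.
  S = (6, 1, 2) ≠ 0, so r is not a codeword (an error is present).
Step 3: locate the error. For a single error e at position i, S_ℓ = v_i·e·α_i^ℓ, so α_err = S_1/S_0.
  S_0^{−1} = 6^{−1} = 2 (mod 11), so α_err = 1·2 = 2 ≡ 2 = α_2. Error position i = 2.
  Consistency check: S_2/S_1 = 2·1 = 2 ≡ 2 = α_err ✓ (single-error assumption holds).
Step 4: error magnitude e = S_0/v_2 = S_0·∏_{j≠2}(α_2 − α_j) = 6·2 = 12 ≡ 1 (mod 11).
Step 5: correct position 2: c_2 = r_2 − e = 6 − 1 ≡ 5 (mod 11). Hence c = [9, 5, 2, 0, 4].
  Check: interpolating c through the α_i gives m(x) = 8 + 4·x (degree < 2) with m(α_i) = c_i for every i, so c is indeed a codeword.
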